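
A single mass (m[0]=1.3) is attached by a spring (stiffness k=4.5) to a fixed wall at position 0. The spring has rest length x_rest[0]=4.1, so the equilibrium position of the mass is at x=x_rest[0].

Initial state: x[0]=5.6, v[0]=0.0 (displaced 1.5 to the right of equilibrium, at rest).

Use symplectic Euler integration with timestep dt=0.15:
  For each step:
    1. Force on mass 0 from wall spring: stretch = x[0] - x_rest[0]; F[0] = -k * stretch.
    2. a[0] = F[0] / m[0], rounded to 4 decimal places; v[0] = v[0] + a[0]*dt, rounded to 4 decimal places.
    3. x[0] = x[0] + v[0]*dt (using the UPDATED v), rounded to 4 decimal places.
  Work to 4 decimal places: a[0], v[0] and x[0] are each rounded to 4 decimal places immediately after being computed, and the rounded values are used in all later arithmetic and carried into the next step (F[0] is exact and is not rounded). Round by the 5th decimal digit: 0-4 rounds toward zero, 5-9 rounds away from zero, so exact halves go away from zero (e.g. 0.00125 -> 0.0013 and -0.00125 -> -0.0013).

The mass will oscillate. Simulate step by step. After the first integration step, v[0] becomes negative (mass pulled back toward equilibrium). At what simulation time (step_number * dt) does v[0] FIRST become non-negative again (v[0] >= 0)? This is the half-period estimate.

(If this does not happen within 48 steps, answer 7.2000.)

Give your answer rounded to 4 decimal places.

Step 0: x=[5.6000] v=[0.0000]
Step 1: x=[5.4832] v=[-0.7788]
Step 2: x=[5.2587] v=[-1.4970]
Step 3: x=[4.9439] v=[-2.0986]
Step 4: x=[4.5634] v=[-2.5368]
Step 5: x=[4.1468] v=[-2.7774]
Step 6: x=[3.7265] v=[-2.8017]
Step 7: x=[3.3353] v=[-2.6078]
Step 8: x=[3.0037] v=[-2.2108]
Step 9: x=[2.7575] v=[-1.6416]
Step 10: x=[2.6158] v=[-0.9445]
Step 11: x=[2.5897] v=[-0.1739]
Step 12: x=[2.6812] v=[0.6103]
First v>=0 after going negative at step 12, time=1.8000

Answer: 1.8000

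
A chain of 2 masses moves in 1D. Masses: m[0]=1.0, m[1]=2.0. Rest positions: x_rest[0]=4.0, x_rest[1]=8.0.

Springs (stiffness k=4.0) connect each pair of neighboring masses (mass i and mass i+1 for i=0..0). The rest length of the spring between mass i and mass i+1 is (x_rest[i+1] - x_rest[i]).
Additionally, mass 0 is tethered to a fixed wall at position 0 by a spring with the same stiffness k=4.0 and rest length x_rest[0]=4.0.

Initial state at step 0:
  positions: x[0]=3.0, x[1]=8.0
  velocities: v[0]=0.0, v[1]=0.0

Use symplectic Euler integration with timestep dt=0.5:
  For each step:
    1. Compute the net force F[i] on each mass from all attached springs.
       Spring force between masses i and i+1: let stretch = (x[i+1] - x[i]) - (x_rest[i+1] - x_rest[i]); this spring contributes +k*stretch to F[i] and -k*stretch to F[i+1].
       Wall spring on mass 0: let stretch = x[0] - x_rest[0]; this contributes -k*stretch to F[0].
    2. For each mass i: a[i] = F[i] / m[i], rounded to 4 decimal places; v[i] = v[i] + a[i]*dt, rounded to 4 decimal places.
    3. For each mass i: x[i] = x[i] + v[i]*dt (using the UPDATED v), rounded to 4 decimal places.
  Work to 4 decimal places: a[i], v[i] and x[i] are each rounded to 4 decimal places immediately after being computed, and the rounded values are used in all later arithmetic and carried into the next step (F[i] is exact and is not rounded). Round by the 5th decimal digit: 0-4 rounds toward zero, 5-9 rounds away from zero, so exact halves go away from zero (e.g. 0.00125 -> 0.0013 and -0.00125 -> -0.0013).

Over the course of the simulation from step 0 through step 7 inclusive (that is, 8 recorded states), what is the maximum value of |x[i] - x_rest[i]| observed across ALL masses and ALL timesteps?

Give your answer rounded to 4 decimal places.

Step 0: x=[3.0000 8.0000] v=[0.0000 0.0000]
Step 1: x=[5.0000 7.5000] v=[4.0000 -1.0000]
Step 2: x=[4.5000 7.7500] v=[-1.0000 0.5000]
Step 3: x=[2.7500 8.3750] v=[-3.5000 1.2500]
Step 4: x=[3.8750 8.1875] v=[2.2500 -0.3750]
Step 5: x=[5.4375 7.8438] v=[3.1250 -0.6875]
Step 6: x=[3.9688 8.2969] v=[-2.9374 0.9062]
Step 7: x=[2.8594 8.5860] v=[-2.2188 0.5781]
Max displacement = 1.4375

Answer: 1.4375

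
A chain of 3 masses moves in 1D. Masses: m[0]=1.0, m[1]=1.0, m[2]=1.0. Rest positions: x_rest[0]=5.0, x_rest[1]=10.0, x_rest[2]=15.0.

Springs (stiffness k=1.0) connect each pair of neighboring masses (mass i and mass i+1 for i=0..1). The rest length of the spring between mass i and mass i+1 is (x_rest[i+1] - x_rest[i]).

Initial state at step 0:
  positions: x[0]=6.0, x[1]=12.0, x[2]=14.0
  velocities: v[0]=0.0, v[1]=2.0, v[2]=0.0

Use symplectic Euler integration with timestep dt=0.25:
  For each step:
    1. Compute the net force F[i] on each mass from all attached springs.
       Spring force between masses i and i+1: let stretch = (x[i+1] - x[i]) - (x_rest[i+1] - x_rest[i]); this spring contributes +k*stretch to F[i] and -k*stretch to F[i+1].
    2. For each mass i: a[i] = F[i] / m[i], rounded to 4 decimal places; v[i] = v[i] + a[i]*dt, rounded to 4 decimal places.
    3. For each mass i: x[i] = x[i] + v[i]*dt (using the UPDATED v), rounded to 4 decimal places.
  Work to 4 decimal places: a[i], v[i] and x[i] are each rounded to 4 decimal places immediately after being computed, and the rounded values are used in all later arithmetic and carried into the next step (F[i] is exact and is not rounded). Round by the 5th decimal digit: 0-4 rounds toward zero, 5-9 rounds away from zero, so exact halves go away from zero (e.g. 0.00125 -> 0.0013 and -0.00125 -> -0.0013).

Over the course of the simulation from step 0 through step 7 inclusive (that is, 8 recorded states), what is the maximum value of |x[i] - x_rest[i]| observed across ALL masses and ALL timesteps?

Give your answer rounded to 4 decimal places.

Step 0: x=[6.0000 12.0000 14.0000] v=[0.0000 2.0000 0.0000]
Step 1: x=[6.0625 12.2500 14.1875] v=[0.2500 1.0000 0.7500]
Step 2: x=[6.1992 12.2344 14.5664] v=[0.5469 -0.0625 1.5156]
Step 3: x=[6.4006 11.9873 15.1121] v=[0.8057 -0.9883 2.1826]
Step 4: x=[6.6387 11.5864 15.7750] v=[0.9524 -1.6038 2.6514]
Step 5: x=[6.8735 11.1380 16.4886] v=[0.9393 -1.7936 2.8543]
Step 6: x=[7.0624 10.7575 17.1803] v=[0.7554 -1.5221 2.7667]
Step 7: x=[7.1697 10.5475 17.7831] v=[0.4292 -0.8402 2.4110]
Max displacement = 2.7831

Answer: 2.7831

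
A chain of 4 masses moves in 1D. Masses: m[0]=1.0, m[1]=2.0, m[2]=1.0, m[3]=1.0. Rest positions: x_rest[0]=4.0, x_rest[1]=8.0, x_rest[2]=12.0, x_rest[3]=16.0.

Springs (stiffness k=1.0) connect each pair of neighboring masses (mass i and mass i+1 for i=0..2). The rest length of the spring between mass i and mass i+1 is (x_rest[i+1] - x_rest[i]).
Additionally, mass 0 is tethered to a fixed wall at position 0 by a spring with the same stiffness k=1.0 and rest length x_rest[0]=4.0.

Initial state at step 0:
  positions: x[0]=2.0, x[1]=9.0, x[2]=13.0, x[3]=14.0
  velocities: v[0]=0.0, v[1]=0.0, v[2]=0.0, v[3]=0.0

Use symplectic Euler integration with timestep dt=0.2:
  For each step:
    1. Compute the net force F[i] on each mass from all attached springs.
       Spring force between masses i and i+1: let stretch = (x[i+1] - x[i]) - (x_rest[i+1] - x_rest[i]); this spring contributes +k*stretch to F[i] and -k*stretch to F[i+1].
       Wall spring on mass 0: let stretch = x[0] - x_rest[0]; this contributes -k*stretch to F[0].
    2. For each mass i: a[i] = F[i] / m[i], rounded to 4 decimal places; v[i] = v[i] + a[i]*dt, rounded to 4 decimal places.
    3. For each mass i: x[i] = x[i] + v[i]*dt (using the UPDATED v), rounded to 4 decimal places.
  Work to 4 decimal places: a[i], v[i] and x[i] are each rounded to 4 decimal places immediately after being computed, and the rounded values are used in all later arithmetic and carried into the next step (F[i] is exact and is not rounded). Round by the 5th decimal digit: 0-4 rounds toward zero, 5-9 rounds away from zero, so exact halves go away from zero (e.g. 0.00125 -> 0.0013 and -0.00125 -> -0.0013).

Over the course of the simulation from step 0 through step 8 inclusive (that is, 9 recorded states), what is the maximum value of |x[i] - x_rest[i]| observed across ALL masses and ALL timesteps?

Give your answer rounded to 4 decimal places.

Answer: 2.0231

Derivation:
Step 0: x=[2.0000 9.0000 13.0000 14.0000] v=[0.0000 0.0000 0.0000 0.0000]
Step 1: x=[2.2000 8.9400 12.8800 14.1200] v=[1.0000 -0.3000 -0.6000 0.6000]
Step 2: x=[2.5816 8.8240 12.6520 14.3504] v=[1.9080 -0.5800 -1.1400 1.1520]
Step 3: x=[3.1096 8.6597 12.3388 14.6729] v=[2.6402 -0.8214 -1.5659 1.6123]
Step 4: x=[3.7353 8.4580 11.9718 15.0620] v=[3.1283 -1.0085 -1.8349 1.9455]
Step 5: x=[4.4005 8.2321 11.5879 15.4875] v=[3.3258 -1.1294 -1.9196 2.1275]
Step 6: x=[5.0429 7.9967 11.2257 15.9170] v=[3.2120 -1.1770 -1.8108 2.1476]
Step 7: x=[5.6017 7.7668 10.9220 16.3189] v=[2.7942 -1.1495 -1.5183 2.0093]
Step 8: x=[6.0231 7.5567 10.7080 16.6649] v=[2.1069 -1.0505 -1.0700 1.7299]
Max displacement = 2.0231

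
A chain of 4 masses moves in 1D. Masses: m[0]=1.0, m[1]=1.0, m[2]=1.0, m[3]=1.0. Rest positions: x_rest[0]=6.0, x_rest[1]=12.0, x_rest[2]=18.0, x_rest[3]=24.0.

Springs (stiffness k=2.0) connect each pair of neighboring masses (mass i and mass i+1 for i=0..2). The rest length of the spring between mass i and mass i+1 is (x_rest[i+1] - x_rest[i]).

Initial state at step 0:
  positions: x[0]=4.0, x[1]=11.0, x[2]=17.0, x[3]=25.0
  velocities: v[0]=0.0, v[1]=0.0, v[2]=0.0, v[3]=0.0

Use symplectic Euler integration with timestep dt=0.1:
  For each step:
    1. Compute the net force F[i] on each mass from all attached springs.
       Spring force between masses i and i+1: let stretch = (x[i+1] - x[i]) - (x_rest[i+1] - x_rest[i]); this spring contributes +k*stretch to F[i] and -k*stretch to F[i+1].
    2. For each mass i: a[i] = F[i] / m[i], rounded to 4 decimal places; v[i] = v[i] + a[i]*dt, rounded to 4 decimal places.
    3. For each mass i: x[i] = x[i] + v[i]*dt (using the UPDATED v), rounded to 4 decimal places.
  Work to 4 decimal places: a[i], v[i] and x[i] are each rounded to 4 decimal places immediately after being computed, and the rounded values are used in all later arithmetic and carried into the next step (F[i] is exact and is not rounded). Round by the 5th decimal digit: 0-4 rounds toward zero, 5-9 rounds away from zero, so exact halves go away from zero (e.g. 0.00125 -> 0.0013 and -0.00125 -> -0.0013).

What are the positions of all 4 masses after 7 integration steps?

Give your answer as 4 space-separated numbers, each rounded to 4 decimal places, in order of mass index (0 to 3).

Answer: 4.4704 10.6619 17.8040 24.0641

Derivation:
Step 0: x=[4.0000 11.0000 17.0000 25.0000] v=[0.0000 0.0000 0.0000 0.0000]
Step 1: x=[4.0200 10.9800 17.0400 24.9600] v=[0.2000 -0.2000 0.4000 -0.4000]
Step 2: x=[4.0592 10.9420 17.1172 24.8816] v=[0.3920 -0.3800 0.7720 -0.7840]
Step 3: x=[4.1161 10.8899 17.2262 24.7679] v=[0.5686 -0.5215 1.0898 -1.1369]
Step 4: x=[4.1884 10.8290 17.3593 24.6234] v=[0.7234 -0.6090 1.3309 -1.4452]
Step 5: x=[4.2736 10.7659 17.5071 24.4536] v=[0.8515 -0.6311 1.4777 -1.6980]
Step 6: x=[4.3686 10.7078 17.6590 24.2649] v=[0.9500 -0.5813 1.5188 -1.8873]
Step 7: x=[4.4704 10.6619 17.8040 24.0641] v=[1.0178 -0.4589 1.4497 -2.0085]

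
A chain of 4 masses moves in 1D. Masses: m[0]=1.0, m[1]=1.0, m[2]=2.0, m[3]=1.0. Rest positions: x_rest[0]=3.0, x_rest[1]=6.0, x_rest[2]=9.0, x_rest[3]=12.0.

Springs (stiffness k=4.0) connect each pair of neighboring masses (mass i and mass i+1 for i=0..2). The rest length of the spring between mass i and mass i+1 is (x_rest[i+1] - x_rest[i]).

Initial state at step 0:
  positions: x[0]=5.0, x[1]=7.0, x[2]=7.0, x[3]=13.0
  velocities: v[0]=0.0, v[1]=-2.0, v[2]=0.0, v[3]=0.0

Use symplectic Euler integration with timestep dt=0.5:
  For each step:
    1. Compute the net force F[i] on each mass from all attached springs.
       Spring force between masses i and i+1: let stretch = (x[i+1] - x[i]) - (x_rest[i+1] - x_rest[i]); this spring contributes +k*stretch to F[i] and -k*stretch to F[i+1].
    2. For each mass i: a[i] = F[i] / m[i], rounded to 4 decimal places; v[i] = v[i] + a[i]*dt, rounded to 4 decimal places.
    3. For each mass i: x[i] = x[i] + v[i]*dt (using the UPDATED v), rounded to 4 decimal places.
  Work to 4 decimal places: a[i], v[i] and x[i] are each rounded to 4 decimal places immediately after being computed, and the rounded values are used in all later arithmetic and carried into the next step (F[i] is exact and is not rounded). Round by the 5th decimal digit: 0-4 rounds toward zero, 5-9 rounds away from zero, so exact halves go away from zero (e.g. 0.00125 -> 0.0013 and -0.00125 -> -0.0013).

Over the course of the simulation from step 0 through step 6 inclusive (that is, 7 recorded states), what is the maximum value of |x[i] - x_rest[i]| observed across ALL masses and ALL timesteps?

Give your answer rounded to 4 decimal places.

Step 0: x=[5.0000 7.0000 7.0000 13.0000] v=[0.0000 -2.0000 0.0000 0.0000]
Step 1: x=[4.0000 4.0000 10.0000 10.0000] v=[-2.0000 -6.0000 6.0000 -6.0000]
Step 2: x=[0.0000 7.0000 10.0000 10.0000] v=[-8.0000 6.0000 0.0000 0.0000]
Step 3: x=[0.0000 6.0000 8.5000 13.0000] v=[0.0000 -2.0000 -3.0000 6.0000]
Step 4: x=[3.0000 1.5000 8.0000 14.5000] v=[6.0000 -9.0000 -1.0000 3.0000]
Step 5: x=[1.5000 5.0000 7.5000 12.5000] v=[-3.0000 7.0000 -1.0000 -4.0000]
Step 6: x=[0.5000 7.5000 8.2500 8.5000] v=[-2.0000 5.0000 1.5000 -8.0000]
Max displacement = 4.5000

Answer: 4.5000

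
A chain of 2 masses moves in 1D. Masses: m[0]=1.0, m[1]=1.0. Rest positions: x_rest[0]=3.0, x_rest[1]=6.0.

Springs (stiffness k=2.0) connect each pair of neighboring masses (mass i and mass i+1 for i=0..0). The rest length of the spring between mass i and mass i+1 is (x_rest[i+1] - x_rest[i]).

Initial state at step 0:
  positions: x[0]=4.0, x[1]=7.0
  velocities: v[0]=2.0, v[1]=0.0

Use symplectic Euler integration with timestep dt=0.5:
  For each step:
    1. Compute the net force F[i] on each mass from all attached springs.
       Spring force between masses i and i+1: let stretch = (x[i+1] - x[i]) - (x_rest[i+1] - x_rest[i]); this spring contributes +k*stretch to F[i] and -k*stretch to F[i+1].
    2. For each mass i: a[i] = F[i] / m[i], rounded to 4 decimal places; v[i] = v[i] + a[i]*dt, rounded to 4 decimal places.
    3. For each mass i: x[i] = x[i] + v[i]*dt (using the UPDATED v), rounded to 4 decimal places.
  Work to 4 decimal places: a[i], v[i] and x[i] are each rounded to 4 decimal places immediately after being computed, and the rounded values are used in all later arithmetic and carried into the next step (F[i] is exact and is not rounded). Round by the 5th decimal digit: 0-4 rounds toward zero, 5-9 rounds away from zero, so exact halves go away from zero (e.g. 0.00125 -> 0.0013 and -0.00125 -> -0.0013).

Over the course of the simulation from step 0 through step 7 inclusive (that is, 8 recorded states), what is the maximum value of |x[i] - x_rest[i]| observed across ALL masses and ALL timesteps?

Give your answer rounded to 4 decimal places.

Answer: 5.0000

Derivation:
Step 0: x=[4.0000 7.0000] v=[2.0000 0.0000]
Step 1: x=[5.0000 7.0000] v=[2.0000 0.0000]
Step 2: x=[5.5000 7.5000] v=[1.0000 1.0000]
Step 3: x=[5.5000 8.5000] v=[0.0000 2.0000]
Step 4: x=[5.5000 9.5000] v=[0.0000 2.0000]
Step 5: x=[6.0000 10.0000] v=[1.0000 1.0000]
Step 6: x=[7.0000 10.0000] v=[2.0000 0.0000]
Step 7: x=[8.0000 10.0000] v=[2.0000 0.0000]
Max displacement = 5.0000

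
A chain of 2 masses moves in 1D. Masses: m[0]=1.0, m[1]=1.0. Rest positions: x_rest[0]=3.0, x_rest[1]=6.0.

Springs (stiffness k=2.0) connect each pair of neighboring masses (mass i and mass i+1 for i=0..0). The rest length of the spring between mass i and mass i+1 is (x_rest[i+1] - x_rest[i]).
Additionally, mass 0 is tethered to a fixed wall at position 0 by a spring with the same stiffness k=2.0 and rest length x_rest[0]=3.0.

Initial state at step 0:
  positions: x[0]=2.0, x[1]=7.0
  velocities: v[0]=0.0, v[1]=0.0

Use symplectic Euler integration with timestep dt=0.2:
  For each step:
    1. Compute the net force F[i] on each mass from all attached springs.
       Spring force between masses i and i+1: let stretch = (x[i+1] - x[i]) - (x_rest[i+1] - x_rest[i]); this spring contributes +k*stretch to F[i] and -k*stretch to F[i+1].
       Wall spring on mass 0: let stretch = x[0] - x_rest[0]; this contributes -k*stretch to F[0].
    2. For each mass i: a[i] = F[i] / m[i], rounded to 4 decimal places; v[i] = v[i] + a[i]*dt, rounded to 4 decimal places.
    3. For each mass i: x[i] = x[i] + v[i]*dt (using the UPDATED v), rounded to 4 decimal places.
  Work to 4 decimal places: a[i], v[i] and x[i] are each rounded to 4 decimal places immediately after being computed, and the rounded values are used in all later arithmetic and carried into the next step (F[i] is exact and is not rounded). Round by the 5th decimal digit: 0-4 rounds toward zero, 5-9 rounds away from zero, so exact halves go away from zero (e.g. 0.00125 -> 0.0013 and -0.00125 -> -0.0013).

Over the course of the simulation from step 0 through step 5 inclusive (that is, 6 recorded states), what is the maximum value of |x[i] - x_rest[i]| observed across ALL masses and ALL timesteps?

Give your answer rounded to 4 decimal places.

Step 0: x=[2.0000 7.0000] v=[0.0000 0.0000]
Step 1: x=[2.2400 6.8400] v=[1.2000 -0.8000]
Step 2: x=[2.6688 6.5520] v=[2.1440 -1.4400]
Step 3: x=[3.1948 6.1933] v=[2.6298 -1.7933]
Step 4: x=[3.7051 5.8348] v=[2.5513 -1.7927]
Step 5: x=[4.0893 5.5459] v=[1.9211 -1.4446]
Max displacement = 1.0893

Answer: 1.0893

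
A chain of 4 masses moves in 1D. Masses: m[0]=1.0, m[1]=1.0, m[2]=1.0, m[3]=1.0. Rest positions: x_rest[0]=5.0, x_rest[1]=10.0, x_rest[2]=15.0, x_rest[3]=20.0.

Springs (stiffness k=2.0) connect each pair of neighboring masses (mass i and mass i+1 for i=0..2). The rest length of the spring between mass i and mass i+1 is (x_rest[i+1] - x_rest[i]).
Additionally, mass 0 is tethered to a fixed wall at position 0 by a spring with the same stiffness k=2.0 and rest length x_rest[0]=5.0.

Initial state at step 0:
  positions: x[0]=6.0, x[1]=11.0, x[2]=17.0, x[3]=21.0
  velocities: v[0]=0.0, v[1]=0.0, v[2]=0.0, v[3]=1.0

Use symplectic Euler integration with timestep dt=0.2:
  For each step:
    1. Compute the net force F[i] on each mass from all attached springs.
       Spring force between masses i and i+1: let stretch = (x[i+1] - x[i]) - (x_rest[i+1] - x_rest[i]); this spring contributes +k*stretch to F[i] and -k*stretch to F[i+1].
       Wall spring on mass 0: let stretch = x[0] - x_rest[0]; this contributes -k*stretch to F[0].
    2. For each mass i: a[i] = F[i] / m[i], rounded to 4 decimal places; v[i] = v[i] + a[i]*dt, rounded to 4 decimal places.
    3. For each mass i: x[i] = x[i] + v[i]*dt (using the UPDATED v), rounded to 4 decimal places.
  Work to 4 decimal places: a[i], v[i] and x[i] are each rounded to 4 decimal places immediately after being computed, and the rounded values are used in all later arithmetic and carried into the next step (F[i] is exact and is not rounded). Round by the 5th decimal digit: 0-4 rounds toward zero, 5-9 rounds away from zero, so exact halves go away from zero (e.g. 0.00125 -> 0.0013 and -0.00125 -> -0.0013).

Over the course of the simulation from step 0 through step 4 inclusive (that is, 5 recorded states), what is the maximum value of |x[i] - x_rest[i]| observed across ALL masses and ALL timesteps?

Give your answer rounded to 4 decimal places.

Answer: 2.1979

Derivation:
Step 0: x=[6.0000 11.0000 17.0000 21.0000] v=[0.0000 0.0000 0.0000 1.0000]
Step 1: x=[5.9200 11.0800 16.8400 21.2800] v=[-0.4000 0.4000 -0.8000 1.4000]
Step 2: x=[5.7792 11.2080 16.5744 21.6048] v=[-0.7040 0.6400 -1.3280 1.6240]
Step 3: x=[5.6104 11.3310 16.2819 21.9272] v=[-0.8442 0.6150 -1.4624 1.6118]
Step 4: x=[5.4504 11.3924 16.0450 22.1979] v=[-0.8001 0.3071 -1.1846 1.3537]
Max displacement = 2.1979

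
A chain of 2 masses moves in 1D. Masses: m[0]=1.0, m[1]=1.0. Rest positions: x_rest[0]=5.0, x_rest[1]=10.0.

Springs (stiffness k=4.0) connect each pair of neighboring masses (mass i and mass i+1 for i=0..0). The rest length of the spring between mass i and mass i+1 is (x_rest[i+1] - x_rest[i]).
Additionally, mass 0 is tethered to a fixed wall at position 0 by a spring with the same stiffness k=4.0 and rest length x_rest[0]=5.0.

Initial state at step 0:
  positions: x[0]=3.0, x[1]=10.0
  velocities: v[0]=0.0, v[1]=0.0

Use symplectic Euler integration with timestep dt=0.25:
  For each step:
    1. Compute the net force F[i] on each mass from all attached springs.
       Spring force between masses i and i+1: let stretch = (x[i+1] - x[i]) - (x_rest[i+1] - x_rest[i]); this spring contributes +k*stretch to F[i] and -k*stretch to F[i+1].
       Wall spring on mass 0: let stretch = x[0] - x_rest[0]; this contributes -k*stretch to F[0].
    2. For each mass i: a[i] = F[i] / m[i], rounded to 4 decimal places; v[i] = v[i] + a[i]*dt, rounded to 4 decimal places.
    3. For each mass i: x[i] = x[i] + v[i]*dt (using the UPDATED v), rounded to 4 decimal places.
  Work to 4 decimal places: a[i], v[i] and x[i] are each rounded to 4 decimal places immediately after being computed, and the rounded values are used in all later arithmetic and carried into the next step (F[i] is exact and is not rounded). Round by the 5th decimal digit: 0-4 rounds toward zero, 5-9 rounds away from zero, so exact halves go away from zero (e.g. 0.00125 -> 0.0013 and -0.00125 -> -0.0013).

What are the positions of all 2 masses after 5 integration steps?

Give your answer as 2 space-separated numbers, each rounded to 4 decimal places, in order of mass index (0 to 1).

Answer: 5.2832 9.9942

Derivation:
Step 0: x=[3.0000 10.0000] v=[0.0000 0.0000]
Step 1: x=[4.0000 9.5000] v=[4.0000 -2.0000]
Step 2: x=[5.3750 8.8750] v=[5.5000 -2.5000]
Step 3: x=[6.2813 8.6250] v=[3.6250 -1.0000]
Step 4: x=[6.2032 9.0391] v=[-0.3126 1.6563]
Step 5: x=[5.2832 9.9942] v=[-3.6799 3.8204]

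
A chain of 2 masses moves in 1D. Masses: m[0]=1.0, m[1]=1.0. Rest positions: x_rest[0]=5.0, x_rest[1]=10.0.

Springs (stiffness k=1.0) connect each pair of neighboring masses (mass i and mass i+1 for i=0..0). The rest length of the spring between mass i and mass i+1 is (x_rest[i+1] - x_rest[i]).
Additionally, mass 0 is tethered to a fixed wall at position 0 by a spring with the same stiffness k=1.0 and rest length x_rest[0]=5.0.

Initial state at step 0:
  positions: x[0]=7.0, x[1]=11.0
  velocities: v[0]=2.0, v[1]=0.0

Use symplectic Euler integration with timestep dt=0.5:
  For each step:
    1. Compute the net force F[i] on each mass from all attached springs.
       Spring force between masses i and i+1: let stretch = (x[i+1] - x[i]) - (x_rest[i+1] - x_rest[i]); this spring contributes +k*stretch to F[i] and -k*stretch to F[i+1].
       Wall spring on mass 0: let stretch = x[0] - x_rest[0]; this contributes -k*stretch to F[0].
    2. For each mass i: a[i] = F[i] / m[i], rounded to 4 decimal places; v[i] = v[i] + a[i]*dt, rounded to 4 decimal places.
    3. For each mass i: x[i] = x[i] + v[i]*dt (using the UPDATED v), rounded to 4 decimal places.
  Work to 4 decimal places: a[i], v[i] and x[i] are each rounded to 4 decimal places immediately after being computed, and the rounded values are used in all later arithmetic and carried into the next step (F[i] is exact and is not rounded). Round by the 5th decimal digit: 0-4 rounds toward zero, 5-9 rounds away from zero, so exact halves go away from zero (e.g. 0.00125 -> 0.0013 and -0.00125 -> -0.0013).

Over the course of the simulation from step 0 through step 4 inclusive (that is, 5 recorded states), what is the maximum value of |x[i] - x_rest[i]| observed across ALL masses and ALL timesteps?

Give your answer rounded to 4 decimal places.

Answer: 2.3399

Derivation:
Step 0: x=[7.0000 11.0000] v=[2.0000 0.0000]
Step 1: x=[7.2500 11.2500] v=[0.5000 0.5000]
Step 2: x=[6.6875 11.7500] v=[-1.1250 1.0000]
Step 3: x=[5.7188 12.2344] v=[-1.9375 0.9688]
Step 4: x=[4.9493 12.3399] v=[-1.5391 0.2110]
Max displacement = 2.3399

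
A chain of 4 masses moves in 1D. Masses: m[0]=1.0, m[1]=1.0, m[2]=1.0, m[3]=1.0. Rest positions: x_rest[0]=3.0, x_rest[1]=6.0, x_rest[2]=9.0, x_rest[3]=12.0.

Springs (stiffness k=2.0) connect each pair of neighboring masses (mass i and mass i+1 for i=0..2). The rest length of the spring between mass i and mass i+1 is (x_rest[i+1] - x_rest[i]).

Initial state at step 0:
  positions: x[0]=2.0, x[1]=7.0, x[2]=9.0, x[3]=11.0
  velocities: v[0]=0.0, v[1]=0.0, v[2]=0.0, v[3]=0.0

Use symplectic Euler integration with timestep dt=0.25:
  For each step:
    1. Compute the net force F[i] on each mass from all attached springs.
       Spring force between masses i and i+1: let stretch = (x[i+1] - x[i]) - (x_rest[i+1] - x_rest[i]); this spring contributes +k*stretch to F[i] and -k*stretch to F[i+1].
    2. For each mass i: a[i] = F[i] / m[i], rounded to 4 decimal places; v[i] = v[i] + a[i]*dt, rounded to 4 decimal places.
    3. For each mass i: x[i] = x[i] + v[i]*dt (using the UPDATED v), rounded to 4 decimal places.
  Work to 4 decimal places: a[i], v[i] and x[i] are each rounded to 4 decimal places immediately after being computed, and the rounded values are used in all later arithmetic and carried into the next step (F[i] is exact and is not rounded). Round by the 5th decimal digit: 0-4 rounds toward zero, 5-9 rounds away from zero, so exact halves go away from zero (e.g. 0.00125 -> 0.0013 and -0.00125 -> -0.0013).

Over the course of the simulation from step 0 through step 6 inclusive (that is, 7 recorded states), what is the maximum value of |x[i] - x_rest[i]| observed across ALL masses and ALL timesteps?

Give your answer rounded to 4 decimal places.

Step 0: x=[2.0000 7.0000 9.0000 11.0000] v=[0.0000 0.0000 0.0000 0.0000]
Step 1: x=[2.2500 6.6250 9.0000 11.1250] v=[1.0000 -1.5000 0.0000 0.5000]
Step 2: x=[2.6719 6.0000 8.9688 11.3594] v=[1.6875 -2.5000 -0.1250 0.9375]
Step 3: x=[3.1348 5.3301 8.8653 11.6700] v=[1.8516 -2.6797 -0.4141 1.2422]
Step 4: x=[3.4971 4.8277 8.6705 12.0050] v=[1.4493 -2.0098 -0.7794 1.3399]
Step 5: x=[3.6508 4.6393 8.4121 12.2982] v=[0.6146 -0.7537 -1.0336 1.1727]
Step 6: x=[3.5530 4.7989 8.1679 12.4806] v=[-0.3912 0.6385 -0.9770 0.7297]
Max displacement = 1.3607

Answer: 1.3607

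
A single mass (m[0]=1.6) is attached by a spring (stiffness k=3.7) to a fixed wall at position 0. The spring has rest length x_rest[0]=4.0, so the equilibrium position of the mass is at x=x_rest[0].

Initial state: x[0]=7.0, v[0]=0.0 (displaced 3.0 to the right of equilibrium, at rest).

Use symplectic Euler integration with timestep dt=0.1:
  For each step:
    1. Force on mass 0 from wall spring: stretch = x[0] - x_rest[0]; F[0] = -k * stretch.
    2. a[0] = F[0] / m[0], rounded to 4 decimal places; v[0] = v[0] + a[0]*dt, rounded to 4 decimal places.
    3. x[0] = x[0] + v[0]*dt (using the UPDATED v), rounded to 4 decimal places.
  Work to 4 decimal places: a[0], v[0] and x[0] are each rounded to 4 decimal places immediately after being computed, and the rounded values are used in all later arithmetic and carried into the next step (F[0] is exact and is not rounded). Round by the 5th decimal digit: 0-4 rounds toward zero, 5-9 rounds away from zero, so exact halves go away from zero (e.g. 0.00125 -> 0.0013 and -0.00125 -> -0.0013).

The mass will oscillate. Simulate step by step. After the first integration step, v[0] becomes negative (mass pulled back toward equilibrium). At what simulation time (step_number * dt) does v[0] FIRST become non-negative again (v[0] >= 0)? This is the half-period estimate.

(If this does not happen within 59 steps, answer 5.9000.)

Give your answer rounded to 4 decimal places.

Answer: 2.1000

Derivation:
Step 0: x=[7.0000] v=[0.0000]
Step 1: x=[6.9306] v=[-0.6938]
Step 2: x=[6.7935] v=[-1.3715]
Step 3: x=[6.5918] v=[-2.0175]
Step 4: x=[6.3301] v=[-2.6169]
Step 5: x=[6.0145] v=[-3.1557]
Step 6: x=[5.6523] v=[-3.6216]
Step 7: x=[5.2519] v=[-4.0037]
Step 8: x=[4.8226] v=[-4.2932]
Step 9: x=[4.3743] v=[-4.4834]
Step 10: x=[3.9173] v=[-4.5700]
Step 11: x=[3.4622] v=[-4.5509]
Step 12: x=[3.0196] v=[-4.4265]
Step 13: x=[2.5996] v=[-4.1998]
Step 14: x=[2.2120] v=[-3.8760]
Step 15: x=[1.8658] v=[-3.4625]
Step 16: x=[1.5689] v=[-2.9690]
Step 17: x=[1.3282] v=[-2.4068]
Step 18: x=[1.1493] v=[-1.7890]
Step 19: x=[1.0363] v=[-1.1298]
Step 20: x=[0.9919] v=[-0.4444]
Step 21: x=[1.0170] v=[0.2512]
First v>=0 after going negative at step 21, time=2.1000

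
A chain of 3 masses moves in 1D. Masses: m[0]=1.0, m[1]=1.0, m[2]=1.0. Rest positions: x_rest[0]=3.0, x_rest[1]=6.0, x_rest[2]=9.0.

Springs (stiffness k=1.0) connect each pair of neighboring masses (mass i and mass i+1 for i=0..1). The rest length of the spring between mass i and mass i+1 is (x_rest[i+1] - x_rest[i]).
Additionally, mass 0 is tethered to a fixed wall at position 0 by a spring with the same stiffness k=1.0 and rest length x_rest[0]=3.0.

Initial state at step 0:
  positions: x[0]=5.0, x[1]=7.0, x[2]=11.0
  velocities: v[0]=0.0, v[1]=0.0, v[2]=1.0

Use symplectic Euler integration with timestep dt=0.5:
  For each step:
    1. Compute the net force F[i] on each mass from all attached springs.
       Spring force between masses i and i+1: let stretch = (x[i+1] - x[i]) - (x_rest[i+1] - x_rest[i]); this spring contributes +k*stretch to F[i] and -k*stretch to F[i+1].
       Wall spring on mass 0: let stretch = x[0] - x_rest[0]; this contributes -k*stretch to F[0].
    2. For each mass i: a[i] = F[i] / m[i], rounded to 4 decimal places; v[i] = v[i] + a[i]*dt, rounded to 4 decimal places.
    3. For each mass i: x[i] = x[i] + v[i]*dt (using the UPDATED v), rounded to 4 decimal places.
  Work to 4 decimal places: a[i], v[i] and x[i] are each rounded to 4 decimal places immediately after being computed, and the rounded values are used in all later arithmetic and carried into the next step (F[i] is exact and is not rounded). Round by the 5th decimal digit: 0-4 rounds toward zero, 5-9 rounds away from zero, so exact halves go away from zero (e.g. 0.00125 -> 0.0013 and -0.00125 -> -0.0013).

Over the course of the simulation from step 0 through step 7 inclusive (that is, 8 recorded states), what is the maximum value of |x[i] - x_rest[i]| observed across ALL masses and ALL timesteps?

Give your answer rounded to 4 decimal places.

Step 0: x=[5.0000 7.0000 11.0000] v=[0.0000 0.0000 1.0000]
Step 1: x=[4.2500 7.5000 11.2500] v=[-1.5000 1.0000 0.5000]
Step 2: x=[3.2500 8.1250 11.3125] v=[-2.0000 1.2500 0.1250]
Step 3: x=[2.6563 8.3282 11.3282] v=[-1.1875 0.4063 0.0313]
Step 4: x=[2.8165 7.8634 11.3439] v=[0.3203 -0.9297 0.0313]
Step 5: x=[3.5343 7.0070 11.2394] v=[1.4355 -1.7129 -0.2090]
Step 6: x=[4.2367 6.3405 10.8268] v=[1.4047 -1.3331 -0.8252]
Step 7: x=[4.4059 6.2696 10.0426] v=[0.3383 -0.1419 -1.5684]
Max displacement = 2.3439

Answer: 2.3439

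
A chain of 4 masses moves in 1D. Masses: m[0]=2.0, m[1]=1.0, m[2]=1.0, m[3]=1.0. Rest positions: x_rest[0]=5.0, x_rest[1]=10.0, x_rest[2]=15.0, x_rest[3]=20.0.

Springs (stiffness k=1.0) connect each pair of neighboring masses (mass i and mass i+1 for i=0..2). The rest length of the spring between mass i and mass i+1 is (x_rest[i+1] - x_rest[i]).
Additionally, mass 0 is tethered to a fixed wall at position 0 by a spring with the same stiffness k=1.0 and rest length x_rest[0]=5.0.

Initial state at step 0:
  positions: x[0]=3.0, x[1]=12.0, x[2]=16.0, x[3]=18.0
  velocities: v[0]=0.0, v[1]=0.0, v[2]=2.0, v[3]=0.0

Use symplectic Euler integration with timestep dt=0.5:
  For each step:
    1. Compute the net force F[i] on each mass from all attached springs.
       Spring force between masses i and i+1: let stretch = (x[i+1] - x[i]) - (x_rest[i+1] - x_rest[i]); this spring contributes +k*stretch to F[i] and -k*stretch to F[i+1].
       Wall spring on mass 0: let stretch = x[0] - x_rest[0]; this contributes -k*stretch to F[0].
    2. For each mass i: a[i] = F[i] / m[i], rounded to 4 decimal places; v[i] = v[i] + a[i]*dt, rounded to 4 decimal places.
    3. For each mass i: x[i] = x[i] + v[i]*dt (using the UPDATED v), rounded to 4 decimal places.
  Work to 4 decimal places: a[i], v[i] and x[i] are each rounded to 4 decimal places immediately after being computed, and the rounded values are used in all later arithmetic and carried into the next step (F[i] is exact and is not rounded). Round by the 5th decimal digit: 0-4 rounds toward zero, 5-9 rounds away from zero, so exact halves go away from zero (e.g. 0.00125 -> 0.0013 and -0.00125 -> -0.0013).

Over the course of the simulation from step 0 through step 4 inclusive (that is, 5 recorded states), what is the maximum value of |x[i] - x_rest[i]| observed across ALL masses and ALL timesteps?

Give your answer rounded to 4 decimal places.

Answer: 3.0743

Derivation:
Step 0: x=[3.0000 12.0000 16.0000 18.0000] v=[0.0000 0.0000 2.0000 0.0000]
Step 1: x=[3.7500 10.7500 16.5000 18.7500] v=[1.5000 -2.5000 1.0000 1.5000]
Step 2: x=[4.9063 9.1875 16.1250 20.1875] v=[2.3125 -3.1250 -0.7500 2.8750]
Step 3: x=[5.9844 8.2891 15.0313 21.8594] v=[2.1562 -1.7969 -2.1875 3.3438]
Step 4: x=[6.6026 8.5001 13.9590 23.0743] v=[1.2363 0.4219 -2.1446 2.4298]
Max displacement = 3.0743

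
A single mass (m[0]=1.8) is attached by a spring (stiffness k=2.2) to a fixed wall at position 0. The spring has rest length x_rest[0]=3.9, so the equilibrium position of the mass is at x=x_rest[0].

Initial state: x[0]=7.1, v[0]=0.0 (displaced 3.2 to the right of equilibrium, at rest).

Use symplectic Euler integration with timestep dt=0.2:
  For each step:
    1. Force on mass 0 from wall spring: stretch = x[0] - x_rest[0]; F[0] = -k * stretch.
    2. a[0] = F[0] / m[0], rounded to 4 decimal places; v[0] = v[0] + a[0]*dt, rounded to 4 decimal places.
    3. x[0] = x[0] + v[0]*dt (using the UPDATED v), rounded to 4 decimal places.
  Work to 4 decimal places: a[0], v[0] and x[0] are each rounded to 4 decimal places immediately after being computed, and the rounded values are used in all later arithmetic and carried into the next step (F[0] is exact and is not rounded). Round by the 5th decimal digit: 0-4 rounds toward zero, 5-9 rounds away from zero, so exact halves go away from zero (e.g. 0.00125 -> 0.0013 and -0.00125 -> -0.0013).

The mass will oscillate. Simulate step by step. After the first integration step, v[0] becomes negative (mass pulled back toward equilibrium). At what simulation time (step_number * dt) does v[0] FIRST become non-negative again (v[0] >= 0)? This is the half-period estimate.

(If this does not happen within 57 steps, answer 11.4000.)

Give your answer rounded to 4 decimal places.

Answer: 3.0000

Derivation:
Step 0: x=[7.1000] v=[0.0000]
Step 1: x=[6.9436] v=[-0.7822]
Step 2: x=[6.6384] v=[-1.5262]
Step 3: x=[6.1993] v=[-2.1956]
Step 4: x=[5.6478] v=[-2.7577]
Step 5: x=[5.0108] v=[-3.1849]
Step 6: x=[4.3195] v=[-3.4564]
Step 7: x=[3.6077] v=[-3.5589]
Step 8: x=[2.9102] v=[-3.4874]
Step 9: x=[2.2611] v=[-3.2454]
Step 10: x=[1.6921] v=[-2.8448]
Step 11: x=[1.2311] v=[-2.3051]
Step 12: x=[0.9006] v=[-1.6527]
Step 13: x=[0.7167] v=[-0.9195]
Step 14: x=[0.6884] v=[-0.1414]
Step 15: x=[0.8171] v=[0.6437]
First v>=0 after going negative at step 15, time=3.0000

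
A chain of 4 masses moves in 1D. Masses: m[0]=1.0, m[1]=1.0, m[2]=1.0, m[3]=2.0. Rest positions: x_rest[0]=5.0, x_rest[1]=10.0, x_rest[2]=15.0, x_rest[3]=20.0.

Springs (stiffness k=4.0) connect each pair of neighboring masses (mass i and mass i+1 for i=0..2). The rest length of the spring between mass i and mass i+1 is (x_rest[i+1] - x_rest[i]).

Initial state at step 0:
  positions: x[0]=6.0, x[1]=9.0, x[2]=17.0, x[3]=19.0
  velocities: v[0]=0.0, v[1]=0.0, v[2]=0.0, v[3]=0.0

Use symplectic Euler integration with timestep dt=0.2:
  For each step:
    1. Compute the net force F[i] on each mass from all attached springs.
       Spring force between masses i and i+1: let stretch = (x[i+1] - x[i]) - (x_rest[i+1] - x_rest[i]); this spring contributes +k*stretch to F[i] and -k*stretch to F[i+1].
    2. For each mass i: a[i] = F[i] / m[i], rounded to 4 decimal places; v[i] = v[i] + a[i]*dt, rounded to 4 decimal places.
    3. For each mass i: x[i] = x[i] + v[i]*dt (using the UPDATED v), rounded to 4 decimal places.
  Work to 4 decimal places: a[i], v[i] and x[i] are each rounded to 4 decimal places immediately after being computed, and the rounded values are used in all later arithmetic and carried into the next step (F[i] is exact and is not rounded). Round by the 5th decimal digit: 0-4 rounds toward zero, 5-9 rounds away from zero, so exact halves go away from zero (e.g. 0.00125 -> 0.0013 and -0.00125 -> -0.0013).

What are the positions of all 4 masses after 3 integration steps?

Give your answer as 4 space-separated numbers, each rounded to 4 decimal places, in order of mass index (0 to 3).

Answer: 4.8736 11.7479 13.3674 20.0056

Derivation:
Step 0: x=[6.0000 9.0000 17.0000 19.0000] v=[0.0000 0.0000 0.0000 0.0000]
Step 1: x=[5.6800 9.8000 16.0400 19.2400] v=[-1.6000 4.0000 -4.8000 1.2000]
Step 2: x=[5.2192 10.9392 14.5936 19.6240] v=[-2.3040 5.6960 -7.2320 1.9200]
Step 3: x=[4.8736 11.7479 13.3674 20.0056] v=[-1.7280 4.0435 -6.1312 1.9078]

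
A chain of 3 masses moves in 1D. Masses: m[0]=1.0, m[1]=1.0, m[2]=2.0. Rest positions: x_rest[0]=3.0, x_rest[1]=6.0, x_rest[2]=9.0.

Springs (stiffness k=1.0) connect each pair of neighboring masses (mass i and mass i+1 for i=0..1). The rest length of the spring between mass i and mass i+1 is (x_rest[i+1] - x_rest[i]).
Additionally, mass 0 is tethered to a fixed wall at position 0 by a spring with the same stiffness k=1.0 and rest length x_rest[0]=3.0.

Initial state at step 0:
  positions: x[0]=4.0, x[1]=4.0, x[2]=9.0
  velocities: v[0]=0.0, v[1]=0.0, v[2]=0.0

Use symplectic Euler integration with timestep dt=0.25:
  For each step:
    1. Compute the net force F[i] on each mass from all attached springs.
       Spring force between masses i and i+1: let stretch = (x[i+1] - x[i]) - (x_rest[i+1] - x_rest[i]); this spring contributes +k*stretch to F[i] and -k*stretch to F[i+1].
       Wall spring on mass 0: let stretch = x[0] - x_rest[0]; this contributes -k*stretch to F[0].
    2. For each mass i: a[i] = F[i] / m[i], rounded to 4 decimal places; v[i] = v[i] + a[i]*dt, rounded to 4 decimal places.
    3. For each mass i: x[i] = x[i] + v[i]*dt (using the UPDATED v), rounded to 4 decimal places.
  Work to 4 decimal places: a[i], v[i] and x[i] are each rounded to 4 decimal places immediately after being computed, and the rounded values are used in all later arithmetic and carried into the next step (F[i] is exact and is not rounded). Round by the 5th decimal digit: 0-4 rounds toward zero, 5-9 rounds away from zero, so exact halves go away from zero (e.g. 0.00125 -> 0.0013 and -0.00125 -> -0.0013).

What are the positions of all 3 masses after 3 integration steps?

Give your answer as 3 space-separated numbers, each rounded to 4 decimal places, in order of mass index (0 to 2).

Step 0: x=[4.0000 4.0000 9.0000] v=[0.0000 0.0000 0.0000]
Step 1: x=[3.7500 4.3125 8.9375] v=[-1.0000 1.2500 -0.2500]
Step 2: x=[3.3008 4.8789 8.8242] v=[-1.7969 2.2656 -0.4531]
Step 3: x=[2.7439 5.5933 8.6814] v=[-2.2276 2.8574 -0.5713]

Answer: 2.7439 5.5933 8.6814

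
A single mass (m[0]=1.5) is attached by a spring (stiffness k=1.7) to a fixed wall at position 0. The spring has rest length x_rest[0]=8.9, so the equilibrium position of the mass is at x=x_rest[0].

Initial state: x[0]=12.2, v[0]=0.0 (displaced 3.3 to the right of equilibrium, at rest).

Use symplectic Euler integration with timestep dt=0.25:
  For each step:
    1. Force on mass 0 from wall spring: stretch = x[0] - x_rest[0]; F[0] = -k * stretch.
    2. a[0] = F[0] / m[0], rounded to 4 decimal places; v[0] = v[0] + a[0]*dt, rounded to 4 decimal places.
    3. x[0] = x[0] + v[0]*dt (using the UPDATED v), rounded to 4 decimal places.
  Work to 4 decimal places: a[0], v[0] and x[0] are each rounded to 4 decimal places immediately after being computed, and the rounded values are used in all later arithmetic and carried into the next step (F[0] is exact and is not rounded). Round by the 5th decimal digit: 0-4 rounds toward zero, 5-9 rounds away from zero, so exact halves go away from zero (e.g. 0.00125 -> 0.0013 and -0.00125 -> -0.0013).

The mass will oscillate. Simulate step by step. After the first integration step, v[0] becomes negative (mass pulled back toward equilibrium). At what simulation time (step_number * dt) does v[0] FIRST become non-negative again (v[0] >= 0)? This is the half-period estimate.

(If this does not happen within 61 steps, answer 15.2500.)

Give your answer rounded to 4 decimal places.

Answer: 3.0000

Derivation:
Step 0: x=[12.2000] v=[0.0000]
Step 1: x=[11.9663] v=[-0.9350]
Step 2: x=[11.5154] v=[-1.8038]
Step 3: x=[10.8792] v=[-2.5448]
Step 4: x=[10.1028] v=[-3.1056]
Step 5: x=[9.2412] v=[-3.4464]
Step 6: x=[8.3554] v=[-3.5431]
Step 7: x=[7.5082] v=[-3.3888]
Step 8: x=[6.7596] v=[-2.9945]
Step 9: x=[6.1626] v=[-2.3881]
Step 10: x=[5.7595] v=[-1.6125]
Step 11: x=[5.5788] v=[-0.7227]
Step 12: x=[5.6334] v=[0.2183]
First v>=0 after going negative at step 12, time=3.0000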